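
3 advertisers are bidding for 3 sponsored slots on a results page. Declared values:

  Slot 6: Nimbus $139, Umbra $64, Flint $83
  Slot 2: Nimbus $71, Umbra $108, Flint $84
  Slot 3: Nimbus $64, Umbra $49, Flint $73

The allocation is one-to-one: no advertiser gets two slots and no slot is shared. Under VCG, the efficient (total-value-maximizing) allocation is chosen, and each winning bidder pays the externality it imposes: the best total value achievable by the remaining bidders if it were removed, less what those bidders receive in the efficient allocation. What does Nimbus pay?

Efficient allocation: Nimbus→Slot 6 ($139), Umbra→Slot 2 ($108), Flint→Slot 3 ($73); total welfare W = $320.
Nimbus receives Slot 6 at value $139, so the others get W − 139 = $181.
Without Nimbus: best allocation of the remaining 2 bidders over all 3 slots is Umbra→Slot 2 ($108), Flint→Slot 6 ($83), total $191.
VCG payment = (others' best without Nimbus) − (others' welfare with Nimbus) = 191 − 181 = $10.

Nimbus pays $10.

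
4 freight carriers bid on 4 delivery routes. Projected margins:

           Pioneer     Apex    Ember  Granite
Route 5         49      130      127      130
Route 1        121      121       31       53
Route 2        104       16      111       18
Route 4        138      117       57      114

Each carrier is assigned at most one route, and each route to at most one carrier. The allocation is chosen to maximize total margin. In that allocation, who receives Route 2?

Optimal: Pioneer→Route 4 ($138k), Apex→Route 1 ($121k), Ember→Route 2 ($111k), Granite→Route 5 ($130k) — total 138+121+111+130 = $500k.
Column-greedy (each route in turn goes to its best remaining carrier) gives $476k, worse by 24.
Ember's own top route is Route 5 ($127k), but forcing Ember→Route 5 and reassigning the rest optimally gives only $466k — worse by 34.

Ember receives Route 2.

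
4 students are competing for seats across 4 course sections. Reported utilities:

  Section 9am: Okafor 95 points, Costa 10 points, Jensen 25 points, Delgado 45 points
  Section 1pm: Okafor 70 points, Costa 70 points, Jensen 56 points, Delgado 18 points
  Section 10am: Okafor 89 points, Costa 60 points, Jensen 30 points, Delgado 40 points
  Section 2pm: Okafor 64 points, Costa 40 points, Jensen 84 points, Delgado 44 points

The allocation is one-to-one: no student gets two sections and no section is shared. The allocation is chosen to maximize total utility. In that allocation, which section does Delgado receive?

Optimal: Okafor→Section 9am (95 points), Costa→Section 1pm (70 points), Jensen→Section 2pm (84 points), Delgado→Section 10am (40 points) — total 95+70+84+40 = 289 points.
Next-best assignment: Okafor→Section 10am, Costa→Section 1pm, Jensen→Section 2pm, Delgado→Section 9am = 288 points.
Every other assignment is strictly worse.
Delgado's own top section is Section 9am (45 points), but forcing Delgado→Section 9am and reassigning the rest optimally gives only 288 points — worse by 1.

Delgado receives Section 10am.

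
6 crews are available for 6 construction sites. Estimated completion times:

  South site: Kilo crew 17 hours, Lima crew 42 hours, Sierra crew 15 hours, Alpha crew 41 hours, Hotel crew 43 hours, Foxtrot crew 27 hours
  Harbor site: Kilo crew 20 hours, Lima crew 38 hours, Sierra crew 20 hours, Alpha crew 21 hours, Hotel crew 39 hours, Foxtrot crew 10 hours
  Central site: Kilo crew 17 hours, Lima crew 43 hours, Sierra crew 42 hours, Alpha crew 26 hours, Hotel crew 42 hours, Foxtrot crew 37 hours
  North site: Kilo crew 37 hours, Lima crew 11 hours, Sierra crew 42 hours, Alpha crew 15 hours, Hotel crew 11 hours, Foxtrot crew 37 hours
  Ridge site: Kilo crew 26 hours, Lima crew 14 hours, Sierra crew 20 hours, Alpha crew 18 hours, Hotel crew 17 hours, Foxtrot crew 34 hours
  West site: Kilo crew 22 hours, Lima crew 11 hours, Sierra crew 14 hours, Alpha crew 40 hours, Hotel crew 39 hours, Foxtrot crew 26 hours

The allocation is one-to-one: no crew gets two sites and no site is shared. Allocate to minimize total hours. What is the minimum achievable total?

Minimum total: 82 hours

Treat this as an assignment problem: match each crew to one site.
Optimal: Kilo crew→Central site (17 hours), Lima crew→West site (11 hours), Sierra crew→South site (15 hours), Alpha crew→Ridge site (18 hours), Hotel crew→North site (11 hours), Foxtrot crew→Harbor site (10 hours) — total 17+11+15+18+11+10 = 82 hours.
Row-greedy (each crew in turn takes its cheapest remaining site) gives 136 hours, worse by 54.
Swapping Kilo crew↔Hotel crew (Kilo crew→North site 37 hours, Hotel crew→Central site 42 hours) adds 51.
Every other assignment is strictly worse.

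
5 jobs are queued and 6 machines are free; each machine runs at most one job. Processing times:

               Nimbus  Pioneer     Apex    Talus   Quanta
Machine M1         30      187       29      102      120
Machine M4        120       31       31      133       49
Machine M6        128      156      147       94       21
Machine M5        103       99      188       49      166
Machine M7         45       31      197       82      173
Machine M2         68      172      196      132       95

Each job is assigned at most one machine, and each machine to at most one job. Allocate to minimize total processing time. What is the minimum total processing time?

Min total: 162 min

Treat this as an assignment problem: match each job to one machine.
Optimal: Nimbus→Machine M1 (30 min), Pioneer→Machine M7 (31 min), Apex→Machine M4 (31 min), Talus→Machine M5 (49 min), Quanta→Machine M6 (21 min) — total 30+31+31+49+21 = 162 min.
Swapping Nimbus↔Pioneer (Nimbus→Machine M7 45 min, Pioneer→Machine M1 187 min) adds 171.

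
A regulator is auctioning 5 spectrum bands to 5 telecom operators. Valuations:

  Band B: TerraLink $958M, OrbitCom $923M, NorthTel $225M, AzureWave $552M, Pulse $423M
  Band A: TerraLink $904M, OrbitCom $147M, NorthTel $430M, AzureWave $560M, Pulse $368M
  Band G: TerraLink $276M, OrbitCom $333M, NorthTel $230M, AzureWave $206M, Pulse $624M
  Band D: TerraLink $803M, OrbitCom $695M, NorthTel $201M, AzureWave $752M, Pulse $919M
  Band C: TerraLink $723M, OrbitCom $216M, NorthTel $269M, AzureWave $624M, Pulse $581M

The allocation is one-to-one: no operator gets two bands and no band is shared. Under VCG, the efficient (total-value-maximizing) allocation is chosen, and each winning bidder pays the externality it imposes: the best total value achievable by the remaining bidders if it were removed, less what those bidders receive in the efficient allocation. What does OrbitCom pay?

Efficient allocation: TerraLink→Band A ($904M), OrbitCom→Band B ($923M), NorthTel→Band G ($230M), AzureWave→Band C ($624M), Pulse→Band D ($919M); total welfare W = $3600M.
OrbitCom receives Band B at value $923M, so the others get W − 923 = $2677M.
Without OrbitCom: best allocation of the remaining 4 bidders over all 5 bands is TerraLink→Band B ($958M), NorthTel→Band A ($430M), AzureWave→Band C ($624M), Pulse→Band D ($919M), total $2931M.
VCG payment = (others' best without OrbitCom) − (others' welfare with OrbitCom) = 2931 − 2677 = $254M.

OrbitCom pays $254M.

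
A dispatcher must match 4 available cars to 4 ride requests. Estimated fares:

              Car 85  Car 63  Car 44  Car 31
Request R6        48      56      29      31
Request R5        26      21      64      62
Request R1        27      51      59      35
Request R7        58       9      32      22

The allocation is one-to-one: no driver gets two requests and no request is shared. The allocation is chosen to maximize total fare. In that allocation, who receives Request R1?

Optimal: Car 85→Request R7 ($58), Car 63→Request R6 ($56), Car 44→Request R1 ($59), Car 31→Request R5 ($62) — total 58+56+59+62 = $235.
Max-entry greedy (repeatedly take the single best remaining cell) gives $213, worse by 22.
Car 44's own top request is Request R5 ($64), but forcing Car 44→Request R5 and reassigning the rest optimally gives only $213 — worse by 22.

Car 44 receives Request R1.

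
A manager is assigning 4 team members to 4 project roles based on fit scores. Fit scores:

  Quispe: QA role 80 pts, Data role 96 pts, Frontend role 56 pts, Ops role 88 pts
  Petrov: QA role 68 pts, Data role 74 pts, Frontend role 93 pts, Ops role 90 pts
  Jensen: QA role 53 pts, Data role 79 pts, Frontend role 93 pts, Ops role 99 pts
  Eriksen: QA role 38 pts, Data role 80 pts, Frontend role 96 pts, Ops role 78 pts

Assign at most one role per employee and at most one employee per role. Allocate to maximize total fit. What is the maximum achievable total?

Optimal: Quispe→Data role (96 pts), Petrov→QA role (68 pts), Jensen→Ops role (99 pts), Eriksen→Frontend role (96 pts) — total 96+68+99+96 = 359 pts.
Swapping Quispe↔Petrov (Quispe→QA role 80 pts, Petrov→Data role 74 pts) loses 10.

Maximum total: 359 pts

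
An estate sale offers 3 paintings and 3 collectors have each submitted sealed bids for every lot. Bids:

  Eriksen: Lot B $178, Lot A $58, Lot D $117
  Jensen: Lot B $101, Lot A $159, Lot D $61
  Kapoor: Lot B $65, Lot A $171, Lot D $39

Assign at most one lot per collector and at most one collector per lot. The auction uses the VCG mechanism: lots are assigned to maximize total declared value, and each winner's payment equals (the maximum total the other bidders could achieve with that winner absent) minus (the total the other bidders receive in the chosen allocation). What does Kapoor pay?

Kapoor pays $98.

Efficient allocation: Eriksen→Lot B ($178), Jensen→Lot D ($61), Kapoor→Lot A ($171); total welfare W = $410.
Kapoor receives Lot A at value $171, so the others get W − 171 = $239.
Without Kapoor: best allocation of the remaining 2 bidders over all 3 lots is Eriksen→Lot B ($178), Jensen→Lot A ($159), total $337.
VCG payment = (others' best without Kapoor) − (others' welfare with Kapoor) = 337 − 239 = $98.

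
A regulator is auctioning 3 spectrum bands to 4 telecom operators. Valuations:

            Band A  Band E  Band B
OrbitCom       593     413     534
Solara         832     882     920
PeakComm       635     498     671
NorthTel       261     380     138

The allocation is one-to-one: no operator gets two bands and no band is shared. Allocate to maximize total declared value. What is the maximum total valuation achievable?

Maximum total: $2146M

This is a one-to-one assignment (maximum-weight bipartite matching).
Optimal: OrbitCom→Band A ($593M), Solara→Band E ($882M), PeakComm→Band B ($671M) — total 593+882+671 = $2146M.
Max-entry greedy (repeatedly take the single best remaining cell) gives $1968M, worse by 178.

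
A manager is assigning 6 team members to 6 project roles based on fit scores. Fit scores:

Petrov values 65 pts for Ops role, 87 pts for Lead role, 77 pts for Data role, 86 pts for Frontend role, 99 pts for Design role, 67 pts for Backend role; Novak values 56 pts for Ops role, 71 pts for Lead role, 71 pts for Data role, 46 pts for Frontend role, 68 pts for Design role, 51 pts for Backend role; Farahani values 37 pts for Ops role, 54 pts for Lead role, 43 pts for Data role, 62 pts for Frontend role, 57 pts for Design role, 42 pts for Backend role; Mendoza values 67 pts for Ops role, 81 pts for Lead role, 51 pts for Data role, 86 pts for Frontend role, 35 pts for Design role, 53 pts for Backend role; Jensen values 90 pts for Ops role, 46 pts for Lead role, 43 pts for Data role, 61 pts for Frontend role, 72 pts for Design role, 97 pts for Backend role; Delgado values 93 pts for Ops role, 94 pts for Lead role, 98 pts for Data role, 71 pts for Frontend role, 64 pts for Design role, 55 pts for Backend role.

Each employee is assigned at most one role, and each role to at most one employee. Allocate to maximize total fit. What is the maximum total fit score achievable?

Optimal: Petrov→Design role (99 pts), Novak→Data role (71 pts), Farahani→Frontend role (62 pts), Mendoza→Lead role (81 pts), Jensen→Backend role (97 pts), Delgado→Ops role (93 pts) — total 99+71+62+81+97+93 = 503 pts.
Column-greedy (each role in turn goes to its best remaining employee) gives 451 pts, worse by 52.
Next-best assignment: Petrov→Design role, Novak→Data role, Farahani→Lead role, Mendoza→Frontend role, Jensen→Backend role, Delgado→Ops role = 500 pts.
Swapping Mendoza↔Farahani (Mendoza→Frontend role 86 pts, Farahani→Lead role 54 pts) loses 3.

Maximum total: 503 pts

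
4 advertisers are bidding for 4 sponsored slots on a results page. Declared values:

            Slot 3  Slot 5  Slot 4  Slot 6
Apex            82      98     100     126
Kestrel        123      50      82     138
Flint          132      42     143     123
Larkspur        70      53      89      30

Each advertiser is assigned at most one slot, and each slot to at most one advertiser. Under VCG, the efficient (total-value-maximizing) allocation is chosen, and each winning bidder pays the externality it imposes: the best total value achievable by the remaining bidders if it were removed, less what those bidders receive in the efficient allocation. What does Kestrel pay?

Kestrel pays $28.

Efficient allocation: Apex→Slot 5 ($98), Kestrel→Slot 6 ($138), Flint→Slot 3 ($132), Larkspur→Slot 4 ($89); total welfare W = $457.
Kestrel receives Slot 6 at value $138, so the others get W − 138 = $319.
Without Kestrel: best allocation of the remaining 3 bidders over all 4 slots is Apex→Slot 6 ($126), Flint→Slot 3 ($132), Larkspur→Slot 4 ($89), total $347.
VCG payment = (others' best without Kestrel) − (others' welfare with Kestrel) = 347 − 319 = $28.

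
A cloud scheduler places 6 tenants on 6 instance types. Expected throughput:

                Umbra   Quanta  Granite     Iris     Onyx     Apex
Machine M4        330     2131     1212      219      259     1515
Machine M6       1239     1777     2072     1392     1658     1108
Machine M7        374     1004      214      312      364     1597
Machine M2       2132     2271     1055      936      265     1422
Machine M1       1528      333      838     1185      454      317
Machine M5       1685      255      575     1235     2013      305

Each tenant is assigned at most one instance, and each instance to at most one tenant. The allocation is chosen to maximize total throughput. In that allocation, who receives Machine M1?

Iris receives Machine M1.

This is the linear assignment problem.
Optimal: Umbra→Machine M2 (2132 ops/s), Quanta→Machine M4 (2131 ops/s), Granite→Machine M6 (2072 ops/s), Iris→Machine M1 (1185 ops/s), Onyx→Machine M5 (2013 ops/s), Apex→Machine M7 (1597 ops/s) — total 2132+2131+2072+1185+2013+1597 = 11130 ops/s.
Row-greedy (each tenant in turn takes its best remaining instance) gives 9621 ops/s, worse by 1509.
Next-best assignment: Umbra→Machine M1, Quanta→Machine M4, Granite→Machine M6, Iris→Machine M2, Onyx→Machine M5, Apex→Machine M7 = 10277 ops/s.
Checked against all permutations: 11130 ops/s is optimal.
Iris's own top instance is Machine M6 (1392 ops/s), but forcing Iris→Machine M6 and reassigning the rest optimally gives only 10103 ops/s — worse by 1027.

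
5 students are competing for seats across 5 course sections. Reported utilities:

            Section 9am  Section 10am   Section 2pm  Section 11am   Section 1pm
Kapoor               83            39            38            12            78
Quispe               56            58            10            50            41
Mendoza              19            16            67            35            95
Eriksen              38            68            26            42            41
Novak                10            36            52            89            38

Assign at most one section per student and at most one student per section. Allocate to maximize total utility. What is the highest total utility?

Maximum total: 358 points

Optimal: Kapoor→Section 1pm (78 points), Quispe→Section 9am (56 points), Mendoza→Section 2pm (67 points), Eriksen→Section 10am (68 points), Novak→Section 11am (89 points) — total 78+56+67+68+89 = 358 points.
Column-greedy (each section in turn goes to its best remaining student) gives 348 points, worse by 10.
Next-best assignment: Kapoor→Section 9am, Quispe→Section 10am, Mendoza→Section 1pm, Eriksen→Section 2pm, Novak→Section 11am = 351 points.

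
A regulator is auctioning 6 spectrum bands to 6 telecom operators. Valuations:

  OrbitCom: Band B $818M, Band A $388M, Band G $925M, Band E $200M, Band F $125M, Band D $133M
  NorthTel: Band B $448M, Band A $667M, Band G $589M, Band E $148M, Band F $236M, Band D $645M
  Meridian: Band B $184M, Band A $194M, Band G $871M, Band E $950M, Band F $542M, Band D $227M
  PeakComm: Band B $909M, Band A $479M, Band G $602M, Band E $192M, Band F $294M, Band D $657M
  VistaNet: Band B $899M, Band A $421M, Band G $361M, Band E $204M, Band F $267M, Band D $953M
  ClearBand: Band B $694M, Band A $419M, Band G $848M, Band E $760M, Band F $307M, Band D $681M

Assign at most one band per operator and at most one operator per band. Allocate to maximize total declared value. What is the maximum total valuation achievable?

This is the linear assignment problem.
Optimal: OrbitCom→Band G ($925M), NorthTel→Band A ($667M), Meridian→Band F ($542M), PeakComm→Band B ($909M), VistaNet→Band D ($953M), ClearBand→Band E ($760M) — total 925+667+542+909+953+760 = $4756M.
No other one-to-one assignment exceeds $4756M.

Maximum total: $4756M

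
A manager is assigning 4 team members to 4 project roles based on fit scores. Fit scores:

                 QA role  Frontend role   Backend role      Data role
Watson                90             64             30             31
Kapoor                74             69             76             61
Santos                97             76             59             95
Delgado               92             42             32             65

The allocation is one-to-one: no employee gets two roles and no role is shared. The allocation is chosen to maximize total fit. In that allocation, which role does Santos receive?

Optimal: Watson→Frontend role (64 pts), Kapoor→Backend role (76 pts), Santos→Data role (95 pts), Delgado→QA role (92 pts) — total 64+76+95+92 = 327 pts.
Row-greedy (each employee in turn takes its best remaining role) gives 303 pts, worse by 24.
Next-best assignment: Watson→QA role, Kapoor→Backend role, Santos→Frontend role, Delgado→Data role = 307 pts.
Swapping Watson↔Santos (Watson→Data role 31 pts, Santos→Frontend role 76 pts) loses 52.
Checked against all permutations: 327 pts is optimal.
Santos's own top role is QA role (97 pts), but forcing Santos→QA role and reassigning the rest optimally gives only 302 pts — worse by 25.

Santos receives Data role.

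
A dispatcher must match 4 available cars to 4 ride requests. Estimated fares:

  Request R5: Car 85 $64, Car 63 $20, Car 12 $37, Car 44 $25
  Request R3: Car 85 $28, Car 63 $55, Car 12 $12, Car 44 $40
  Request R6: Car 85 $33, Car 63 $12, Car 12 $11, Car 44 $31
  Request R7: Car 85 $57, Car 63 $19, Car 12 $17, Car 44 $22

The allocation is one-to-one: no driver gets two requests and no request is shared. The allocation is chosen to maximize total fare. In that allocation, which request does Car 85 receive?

Car 85 receives Request R7.

This is the linear assignment problem.
Optimal: Car 85→Request R7 ($57), Car 63→Request R3 ($55), Car 12→Request R5 ($37), Car 44→Request R6 ($31) — total 57+55+37+31 = $180.
Row-greedy (each driver in turn takes its best remaining request) gives $167, worse by 13.
Swapping Car 63↔Car 12 (Car 63→Request R5 $20, Car 12→Request R3 $12) loses 60.
Car 85's own top request is Request R5 ($64), but forcing Car 85→Request R5 and reassigning the rest optimally gives only $167 — worse by 13.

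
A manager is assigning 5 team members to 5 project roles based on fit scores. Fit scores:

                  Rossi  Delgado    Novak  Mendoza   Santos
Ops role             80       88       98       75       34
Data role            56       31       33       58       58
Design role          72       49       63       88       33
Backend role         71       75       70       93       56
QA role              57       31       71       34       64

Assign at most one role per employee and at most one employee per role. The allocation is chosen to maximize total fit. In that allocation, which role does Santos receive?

Optimal: Rossi→Design role (72 pts), Delgado→Ops role (88 pts), Novak→QA role (71 pts), Mendoza→Backend role (93 pts), Santos→Data role (58 pts) — total 72+88+71+93+58 = 382 pts.
Max-entry greedy (repeatedly take the single best remaining cell) gives 358 pts, worse by 24.
Every other assignment is strictly worse.
Santos's own top role is QA role (64 pts), but forcing Santos→QA role and reassigning the rest optimally gives only 381 pts — worse by 1.

Santos receives Data role.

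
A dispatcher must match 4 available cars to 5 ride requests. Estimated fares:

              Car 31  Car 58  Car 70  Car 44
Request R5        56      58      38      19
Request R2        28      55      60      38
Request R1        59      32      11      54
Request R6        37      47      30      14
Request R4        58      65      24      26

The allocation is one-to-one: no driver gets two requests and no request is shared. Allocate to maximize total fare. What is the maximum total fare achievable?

Max total: $235

Treat this as an assignment problem: match each driver to one request.
Optimal: Car 31→Request R5 ($56), Car 58→Request R4 ($65), Car 70→Request R2 ($60), Car 44→Request R1 ($54) — total 56+65+60+54 = $235.
Column-greedy (each request in turn goes to its best remaining driver) gives $191, worse by 44.
Next-best assignment: Car 31→Request R4, Car 58→Request R5, Car 70→Request R2, Car 44→Request R1 = $230.
Swapping Car 58↔Car 31 (Car 58→Request R5 $58, Car 31→Request R4 $58) loses 5.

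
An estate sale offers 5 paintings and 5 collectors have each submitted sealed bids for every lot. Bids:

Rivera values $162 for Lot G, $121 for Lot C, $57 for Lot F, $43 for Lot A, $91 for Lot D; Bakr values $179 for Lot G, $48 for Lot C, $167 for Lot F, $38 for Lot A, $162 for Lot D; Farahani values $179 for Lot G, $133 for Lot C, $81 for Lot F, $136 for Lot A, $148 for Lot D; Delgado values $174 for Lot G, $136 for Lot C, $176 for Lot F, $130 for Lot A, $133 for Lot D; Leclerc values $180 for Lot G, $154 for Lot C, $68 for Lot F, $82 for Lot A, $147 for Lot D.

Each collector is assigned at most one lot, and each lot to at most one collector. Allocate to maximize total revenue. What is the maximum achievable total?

Treat this as an assignment problem: match each collector to one lot.
Optimal: Rivera→Lot G ($162), Bakr→Lot D ($162), Farahani→Lot A ($136), Delgado→Lot F ($176), Leclerc→Lot C ($154) — total 162+162+136+176+154 = $790.
Column-greedy (each lot in turn goes to its best remaining collector) gives $710, worse by 80.
Next-best assignment: Rivera→Lot C, Bakr→Lot D, Farahani→Lot A, Delgado→Lot F, Leclerc→Lot G = $775.
Swapping Leclerc↔Bakr (Leclerc→Lot D $147, Bakr→Lot C $48) loses 121.
No other one-to-one assignment exceeds $790.

Max total: $790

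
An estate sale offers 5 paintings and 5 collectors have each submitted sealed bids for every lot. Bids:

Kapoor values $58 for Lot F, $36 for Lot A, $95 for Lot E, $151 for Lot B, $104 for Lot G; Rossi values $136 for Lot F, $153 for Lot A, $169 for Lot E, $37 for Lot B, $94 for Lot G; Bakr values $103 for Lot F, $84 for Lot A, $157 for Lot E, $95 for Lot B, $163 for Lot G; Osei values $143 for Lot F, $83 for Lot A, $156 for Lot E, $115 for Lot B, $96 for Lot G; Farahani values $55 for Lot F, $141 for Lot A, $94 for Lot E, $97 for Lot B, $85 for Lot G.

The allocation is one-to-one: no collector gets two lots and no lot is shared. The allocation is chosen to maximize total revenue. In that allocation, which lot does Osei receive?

Treat this as an assignment problem: match each collector to one lot.
Optimal: Kapoor→Lot B ($151), Rossi→Lot E ($169), Bakr→Lot G ($163), Osei→Lot F ($143), Farahani→Lot A ($141) — total 151+169+163+143+141 = $767.
Column-greedy (each lot in turn goes to its best remaining collector) gives $689, worse by 78.
Swapping Rossi↔Kapoor (Rossi→Lot B $37, Kapoor→Lot E $95) loses 188.
Osei's own top lot is Lot E ($156), but forcing Osei→Lot E and reassigning the rest optimally gives only $747 — worse by 20.

Osei receives Lot F.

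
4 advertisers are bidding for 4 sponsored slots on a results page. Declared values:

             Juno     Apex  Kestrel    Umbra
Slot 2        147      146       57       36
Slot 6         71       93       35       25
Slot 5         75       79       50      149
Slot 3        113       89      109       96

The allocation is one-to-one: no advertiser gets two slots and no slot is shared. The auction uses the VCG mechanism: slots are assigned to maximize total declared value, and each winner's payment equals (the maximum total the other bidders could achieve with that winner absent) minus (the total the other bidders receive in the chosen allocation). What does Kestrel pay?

Kestrel pays $19.

Efficient allocation: Juno→Slot 2 ($147), Apex→Slot 6 ($93), Kestrel→Slot 3 ($109), Umbra→Slot 5 ($149); total welfare W = $498.
Kestrel receives Slot 3 at value $109, so the others get W − 109 = $389.
Without Kestrel: best allocation of the remaining 3 bidders over all 4 slots is Juno→Slot 3 ($113), Apex→Slot 2 ($146), Umbra→Slot 5 ($149), total $408.
VCG payment = (others' best without Kestrel) − (others' welfare with Kestrel) = 408 − 389 = $19.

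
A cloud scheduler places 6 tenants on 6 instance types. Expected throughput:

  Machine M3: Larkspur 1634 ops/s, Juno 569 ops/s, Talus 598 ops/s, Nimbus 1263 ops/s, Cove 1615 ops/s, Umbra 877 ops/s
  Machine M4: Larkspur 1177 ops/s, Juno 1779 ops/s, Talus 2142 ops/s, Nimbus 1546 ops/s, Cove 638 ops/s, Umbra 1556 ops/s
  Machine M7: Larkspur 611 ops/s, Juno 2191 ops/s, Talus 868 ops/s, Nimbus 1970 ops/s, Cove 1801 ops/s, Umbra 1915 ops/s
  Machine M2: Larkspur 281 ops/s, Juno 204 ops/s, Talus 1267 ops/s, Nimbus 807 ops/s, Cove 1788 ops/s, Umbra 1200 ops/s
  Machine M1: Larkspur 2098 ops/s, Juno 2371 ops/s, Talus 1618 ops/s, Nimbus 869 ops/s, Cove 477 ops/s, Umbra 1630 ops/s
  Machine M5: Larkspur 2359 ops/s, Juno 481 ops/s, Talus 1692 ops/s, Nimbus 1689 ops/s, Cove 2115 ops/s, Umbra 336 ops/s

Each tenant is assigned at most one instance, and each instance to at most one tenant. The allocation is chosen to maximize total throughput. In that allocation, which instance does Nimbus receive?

Optimal: Larkspur→Machine M5 (2359 ops/s), Juno→Machine M1 (2371 ops/s), Talus→Machine M4 (2142 ops/s), Nimbus→Machine M3 (1263 ops/s), Cove→Machine M2 (1788 ops/s), Umbra→Machine M7 (1915 ops/s) — total 2359+2371+2142+1263+1788+1915 = 11838 ops/s.
Row-greedy (each tenant in turn takes its best remaining instance) gives 11507 ops/s, worse by 331.
Next-best assignment: Larkspur→Machine M5, Juno→Machine M1, Talus→Machine M4, Nimbus→Machine M7, Cove→Machine M3, Umbra→Machine M2 = 11657 ops/s.
Nimbus's own top instance is Machine M7 (1970 ops/s), but forcing Nimbus→Machine M7 and reassigning the rest optimally gives only 11657 ops/s — worse by 181.

Nimbus receives Machine M3.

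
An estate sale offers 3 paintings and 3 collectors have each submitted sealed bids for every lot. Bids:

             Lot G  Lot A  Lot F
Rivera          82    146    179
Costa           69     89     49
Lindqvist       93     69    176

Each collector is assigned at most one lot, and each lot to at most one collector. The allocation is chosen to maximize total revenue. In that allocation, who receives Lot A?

Rivera receives Lot A.

Optimal: Rivera→Lot A ($146), Costa→Lot G ($69), Lindqvist→Lot F ($176) — total 146+69+176 = $391.
Row-greedy (each collector in turn takes its best remaining lot) gives $361, worse by 30.
Checked against all permutations: $391 is optimal.
Rivera's own top lot is Lot F ($179), but forcing Rivera→Lot F and reassigning the rest optimally gives only $361 — worse by 30.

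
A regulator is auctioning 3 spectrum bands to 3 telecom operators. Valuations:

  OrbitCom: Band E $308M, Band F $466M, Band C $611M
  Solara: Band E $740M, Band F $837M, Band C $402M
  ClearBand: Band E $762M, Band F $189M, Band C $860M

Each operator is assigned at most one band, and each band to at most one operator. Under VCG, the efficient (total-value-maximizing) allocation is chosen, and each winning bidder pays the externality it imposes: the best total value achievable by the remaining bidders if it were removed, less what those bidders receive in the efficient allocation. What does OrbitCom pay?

OrbitCom pays $98M.

Efficient allocation: OrbitCom→Band C ($611M), Solara→Band F ($837M), ClearBand→Band E ($762M); total welfare W = $2210M.
OrbitCom receives Band C at value $611M, so the others get W − 611 = $1599M.
Without OrbitCom: best allocation of the remaining 2 bidders over all 3 bands is Solara→Band F ($837M), ClearBand→Band C ($860M), total $1697M.
VCG payment = (others' best without OrbitCom) − (others' welfare with OrbitCom) = 1697 − 1599 = $98M.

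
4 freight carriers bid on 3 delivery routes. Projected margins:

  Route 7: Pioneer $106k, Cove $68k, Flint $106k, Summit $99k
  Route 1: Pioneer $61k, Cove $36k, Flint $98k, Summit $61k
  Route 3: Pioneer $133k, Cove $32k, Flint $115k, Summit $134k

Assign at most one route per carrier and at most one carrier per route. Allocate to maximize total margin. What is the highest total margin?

Max total: $338k

Treat this as an assignment problem: match each carrier to one route.
Optimal: Pioneer→Route 7 ($106k), Flint→Route 1 ($98k), Summit→Route 3 ($134k) — total 106+98+134 = $338k.
Row-greedy (each carrier in turn takes its best remaining route) gives $299k, worse by 39.
Swapping Flint↔Summit (Flint→Route 3 $115k, Summit→Route 1 $61k) loses 56.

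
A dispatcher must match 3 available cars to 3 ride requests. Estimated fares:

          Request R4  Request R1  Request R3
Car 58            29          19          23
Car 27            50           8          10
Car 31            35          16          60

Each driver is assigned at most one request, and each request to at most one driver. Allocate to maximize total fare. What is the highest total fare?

Maximum total: $129

Optimal: Car 58→Request R1 ($19), Car 27→Request R4 ($50), Car 31→Request R3 ($60) — total 19+50+60 = $129.
Row-greedy (each driver in turn takes its best remaining request) gives $55, worse by 74.
Swapping Car 58↔Car 27 (Car 58→Request R4 $29, Car 27→Request R1 $8) loses 32.
Every other assignment is strictly worse.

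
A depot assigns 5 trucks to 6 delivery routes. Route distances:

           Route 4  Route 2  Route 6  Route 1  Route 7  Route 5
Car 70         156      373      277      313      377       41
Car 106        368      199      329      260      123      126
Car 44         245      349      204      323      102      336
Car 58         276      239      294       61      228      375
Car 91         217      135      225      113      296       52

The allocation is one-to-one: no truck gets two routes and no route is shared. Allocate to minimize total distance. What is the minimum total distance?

Optimal: Car 70→Route 5 (41 km), Car 106→Route 7 (123 km), Car 44→Route 6 (204 km), Car 58→Route 1 (61 km), Car 91→Route 2 (135 km) — total 41+123+204+61+135 = 564 km.
Min-entry greedy (repeatedly take the single cheapest remaining cell) gives 668 km, worse by 104.
Swapping Car 106↔Car 70 (Car 106→Route 5 126 km, Car 70→Route 7 377 km) adds 339.
Checked against all permutations: 564 km is optimal.

Min total: 564 km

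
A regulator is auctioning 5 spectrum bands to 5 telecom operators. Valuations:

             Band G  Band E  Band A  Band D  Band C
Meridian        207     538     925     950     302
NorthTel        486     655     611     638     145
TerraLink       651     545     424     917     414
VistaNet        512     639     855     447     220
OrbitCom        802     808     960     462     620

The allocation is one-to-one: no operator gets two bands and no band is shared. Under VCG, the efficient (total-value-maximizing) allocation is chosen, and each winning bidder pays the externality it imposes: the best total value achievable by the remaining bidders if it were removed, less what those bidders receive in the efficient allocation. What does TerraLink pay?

TerraLink pays $182M.

Efficient allocation: Meridian→Band D ($950M), NorthTel→Band E ($655M), TerraLink→Band G ($651M), VistaNet→Band A ($855M), OrbitCom→Band C ($620M); total welfare W = $3731M.
TerraLink receives Band G at value $651M, so the others get W − 651 = $3080M.
Without TerraLink: best allocation of the remaining 4 bidders over all 5 bands is Meridian→Band D ($950M), NorthTel→Band E ($655M), VistaNet→Band A ($855M), OrbitCom→Band G ($802M), total $3262M.
VCG payment = (others' best without TerraLink) − (others' welfare with TerraLink) = 3262 − 3080 = $182M.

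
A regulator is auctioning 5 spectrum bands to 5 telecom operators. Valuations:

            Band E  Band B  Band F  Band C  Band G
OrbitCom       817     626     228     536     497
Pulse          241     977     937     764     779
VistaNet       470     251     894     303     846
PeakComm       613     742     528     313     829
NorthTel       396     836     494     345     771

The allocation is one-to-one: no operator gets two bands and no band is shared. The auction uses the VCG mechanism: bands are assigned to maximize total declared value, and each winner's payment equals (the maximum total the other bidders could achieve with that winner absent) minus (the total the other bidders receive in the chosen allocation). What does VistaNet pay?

Efficient allocation: OrbitCom→Band E ($817M), Pulse→Band C ($764M), VistaNet→Band F ($894M), PeakComm→Band G ($829M), NorthTel→Band B ($836M); total welfare W = $4140M.
VistaNet receives Band F at value $894M, so the others get W − 894 = $3246M.
Without VistaNet: best allocation of the remaining 4 bidders over all 5 bands is OrbitCom→Band E ($817M), Pulse→Band F ($937M), PeakComm→Band G ($829M), NorthTel→Band B ($836M), total $3419M.
VCG payment = (others' best without VistaNet) − (others' welfare with VistaNet) = 3419 − 3246 = $173M.

VistaNet pays $173M.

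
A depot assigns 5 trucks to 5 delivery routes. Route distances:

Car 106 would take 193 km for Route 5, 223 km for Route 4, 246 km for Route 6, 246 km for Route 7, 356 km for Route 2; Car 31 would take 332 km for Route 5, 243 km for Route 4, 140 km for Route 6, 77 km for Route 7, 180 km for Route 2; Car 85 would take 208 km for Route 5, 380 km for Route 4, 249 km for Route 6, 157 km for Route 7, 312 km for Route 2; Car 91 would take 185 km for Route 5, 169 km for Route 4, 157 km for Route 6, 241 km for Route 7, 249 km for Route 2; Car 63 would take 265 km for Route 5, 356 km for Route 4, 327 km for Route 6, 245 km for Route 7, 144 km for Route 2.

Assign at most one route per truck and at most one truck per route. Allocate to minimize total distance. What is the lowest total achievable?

Treat this as an assignment problem: match each truck to one route.
Optimal: Car 106→Route 5 (193 km), Car 31→Route 6 (140 km), Car 85→Route 7 (157 km), Car 91→Route 4 (169 km), Car 63→Route 2 (144 km) — total 193+140+157+169+144 = 803 km.
Row-greedy (each truck in turn takes its cheapest remaining route) gives 832 km, worse by 29.
No other one-to-one assignment undercuts 803 km.

Min total: 803 km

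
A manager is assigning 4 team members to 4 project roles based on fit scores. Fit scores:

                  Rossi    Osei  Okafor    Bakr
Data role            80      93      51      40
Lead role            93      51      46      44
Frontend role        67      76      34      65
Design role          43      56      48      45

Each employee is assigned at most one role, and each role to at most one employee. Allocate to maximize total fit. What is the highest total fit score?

Max total: 299 pts

Optimal: Rossi→Lead role (93 pts), Osei→Data role (93 pts), Okafor→Design role (48 pts), Bakr→Frontend role (65 pts) — total 93+93+48+65 = 299 pts.
Swapping Bakr↔Rossi (Bakr→Lead role 44 pts, Rossi→Frontend role 67 pts) loses 47.
Checked against all permutations: 299 pts is optimal.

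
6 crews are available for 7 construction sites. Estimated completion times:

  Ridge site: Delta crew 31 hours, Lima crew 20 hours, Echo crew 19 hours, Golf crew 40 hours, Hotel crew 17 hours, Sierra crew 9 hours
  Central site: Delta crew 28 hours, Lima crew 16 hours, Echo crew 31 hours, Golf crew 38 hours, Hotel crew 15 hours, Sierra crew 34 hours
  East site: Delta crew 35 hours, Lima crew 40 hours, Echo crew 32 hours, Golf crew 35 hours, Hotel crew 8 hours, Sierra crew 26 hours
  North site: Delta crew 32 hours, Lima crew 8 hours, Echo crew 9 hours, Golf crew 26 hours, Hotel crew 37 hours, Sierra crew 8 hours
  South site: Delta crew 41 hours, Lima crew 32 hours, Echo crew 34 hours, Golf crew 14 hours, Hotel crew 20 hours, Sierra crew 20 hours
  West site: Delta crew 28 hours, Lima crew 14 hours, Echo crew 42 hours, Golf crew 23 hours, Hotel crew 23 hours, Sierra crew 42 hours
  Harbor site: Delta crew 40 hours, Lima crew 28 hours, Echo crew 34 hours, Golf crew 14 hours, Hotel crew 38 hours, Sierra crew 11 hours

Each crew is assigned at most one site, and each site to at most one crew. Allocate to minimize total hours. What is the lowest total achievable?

Optimal: Delta crew→Central site (28 hours), Lima crew→West site (14 hours), Echo crew→North site (9 hours), Golf crew→South site (14 hours), Hotel crew→East site (8 hours), Sierra crew→Ridge site (9 hours) — total 28+14+9+14+8+9 = 82 hours.
Min-entry greedy (repeatedly take the single cheapest remaining cell) gives 101 hours, worse by 19.
Swapping Sierra crew↔Delta crew (Sierra crew→Central site 34 hours, Delta crew→Ridge site 31 hours) adds 28.

Minimum total: 82 hours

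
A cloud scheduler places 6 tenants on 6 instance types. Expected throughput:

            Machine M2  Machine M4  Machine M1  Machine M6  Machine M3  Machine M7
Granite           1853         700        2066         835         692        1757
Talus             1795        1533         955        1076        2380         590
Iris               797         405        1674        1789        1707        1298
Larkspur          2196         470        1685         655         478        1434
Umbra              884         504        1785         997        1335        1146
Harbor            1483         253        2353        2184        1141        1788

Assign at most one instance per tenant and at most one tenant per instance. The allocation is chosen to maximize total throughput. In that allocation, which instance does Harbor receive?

Harbor receives Machine M6.

Optimal: Granite→Machine M7 (1757 ops/s), Talus→Machine M4 (1533 ops/s), Iris→Machine M3 (1707 ops/s), Larkspur→Machine M2 (2196 ops/s), Umbra→Machine M1 (1785 ops/s), Harbor→Machine M6 (2184 ops/s) — total 1757+1533+1707+2196+1785+2184 = 11162 ops/s.
Row-greedy (each tenant in turn takes its best remaining instance) gives 9830 ops/s, worse by 1332.
Harbor's own top instance is Machine M1 (2353 ops/s), but forcing Harbor→Machine M1 and reassigning the rest optimally gives only 10979 ops/s — worse by 183.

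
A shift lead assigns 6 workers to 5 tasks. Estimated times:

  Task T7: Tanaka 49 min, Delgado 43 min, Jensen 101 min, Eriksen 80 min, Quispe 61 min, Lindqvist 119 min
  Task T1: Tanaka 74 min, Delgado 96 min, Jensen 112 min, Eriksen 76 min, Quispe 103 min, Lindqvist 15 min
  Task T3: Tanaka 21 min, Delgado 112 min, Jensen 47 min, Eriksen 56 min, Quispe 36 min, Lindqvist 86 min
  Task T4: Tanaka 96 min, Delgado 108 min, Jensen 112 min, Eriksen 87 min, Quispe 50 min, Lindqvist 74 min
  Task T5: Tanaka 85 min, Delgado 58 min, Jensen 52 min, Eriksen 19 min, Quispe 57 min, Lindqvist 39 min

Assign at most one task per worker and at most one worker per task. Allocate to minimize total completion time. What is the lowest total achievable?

This is a one-to-one assignment (minimum-cost bipartite matching).
Optimal: Delgado→Task T7 (43 min), Lindqvist→Task T1 (15 min), Tanaka→Task T3 (21 min), Quispe→Task T4 (50 min), Eriksen→Task T5 (19 min) — total 43+15+21+50+19 = 148 min.
Row-greedy (each worker in turn takes its cheapest remaining task) gives 242 min, worse by 94.
Every other assignment is strictly worse.

Min total: 148 min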